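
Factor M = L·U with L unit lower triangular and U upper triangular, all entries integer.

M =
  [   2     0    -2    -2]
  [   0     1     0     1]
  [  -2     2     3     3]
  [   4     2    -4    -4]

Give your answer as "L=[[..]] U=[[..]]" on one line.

  R1 -= 0·R0 → [0,1,0,1]
  R2 -= -1·R0 → [0,2,1,1]
  R3 -= 2·R0 → [0,2,0,0]
  R2 -= 2·R1 → [0,0,1,-1]
  R3 -= 2·R1 → [0,0,0,-2]
  R3 -= 0·R2 → [0,0,0,-2]

L=[[1,0,0,0],[0,1,0,0],[-1,2,1,0],[2,2,0,1]] U=[[2,0,-2,-2],[0,1,0,1],[0,0,1,-1],[0,0,0,-2]]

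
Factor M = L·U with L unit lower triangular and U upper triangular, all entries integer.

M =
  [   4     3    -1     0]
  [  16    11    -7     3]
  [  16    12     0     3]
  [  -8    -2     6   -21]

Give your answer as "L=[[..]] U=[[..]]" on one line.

L=[[1,0,0,0],[4,1,0,0],[4,0,1,0],[-2,-4,-2,1]] U=[[4,3,-1,0],[0,-1,-3,3],[0,0,4,3],[0,0,0,-3]]

  row1 -= 4·row0 → [0,-1,-3,3]
  row2 -= 4·row0 → [0,0,4,3]
  row3 -= -2·row0 → [0,4,4,-21]
  row2 -= 0·row1 → [0,0,4,3]
  row3 -= -4·row1 → [0,0,-8,-9]
  row3 -= -2·row2 → [0,0,0,-3]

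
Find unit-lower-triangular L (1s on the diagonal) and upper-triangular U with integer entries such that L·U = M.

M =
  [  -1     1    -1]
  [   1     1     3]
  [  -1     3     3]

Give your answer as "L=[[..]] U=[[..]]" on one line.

  r1 -= -1·r0 → [0,2,2]
  r2 -= 1·r0 → [0,2,4]
  r2 -= 1·r1 → [0,0,2]

L=[[1,0,0],[-1,1,0],[1,1,1]] U=[[-1,1,-1],[0,2,2],[0,0,2]]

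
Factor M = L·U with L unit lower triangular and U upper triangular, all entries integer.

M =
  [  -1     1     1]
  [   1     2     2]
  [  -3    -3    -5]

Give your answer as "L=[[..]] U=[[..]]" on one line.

L=[[1,0,0],[-1,1,0],[3,-2,1]] U=[[-1,1,1],[0,3,3],[0,0,-2]]

  row1 -= -1·row0 → [0,3,3]
  row2 -= 3·row0 → [0,-6,-8]
  row2 -= -2·row1 → [0,0,-2]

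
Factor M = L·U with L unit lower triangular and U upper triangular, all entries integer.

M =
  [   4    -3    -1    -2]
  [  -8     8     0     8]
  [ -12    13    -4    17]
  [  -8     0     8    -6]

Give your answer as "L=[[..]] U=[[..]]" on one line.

  r1 -= -2·r0 → [0,2,-2,4]
  r2 -= -3·r0 → [0,4,-7,11]
  r3 -= -2·r0 → [0,-6,6,-10]
  r2 -= 2·r1 → [0,0,-3,3]
  r3 -= -3·r1 → [0,0,0,2]
  r3 -= 0·r2 → [0,0,0,2]

L=[[1,0,0,0],[-2,1,0,0],[-3,2,1,0],[-2,-3,0,1]] U=[[4,-3,-1,-2],[0,2,-2,4],[0,0,-3,3],[0,0,0,2]]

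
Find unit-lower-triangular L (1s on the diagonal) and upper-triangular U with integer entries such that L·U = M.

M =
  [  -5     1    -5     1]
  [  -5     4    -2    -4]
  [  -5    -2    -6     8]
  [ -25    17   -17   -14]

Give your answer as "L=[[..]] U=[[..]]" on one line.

L=[[1,0,0,0],[1,1,0,0],[1,-1,1,0],[5,4,-2,1]] U=[[-5,1,-5,1],[0,3,3,-5],[0,0,2,2],[0,0,0,5]]

  row1 -= 1·row0 → [0,3,3,-5]
  row2 -= 1·row0 → [0,-3,-1,7]
  row3 -= 5·row0 → [0,12,8,-19]
  row2 -= -1·row1 → [0,0,2,2]
  row3 -= 4·row1 → [0,0,-4,1]
  row3 -= -2·row2 → [0,0,0,5]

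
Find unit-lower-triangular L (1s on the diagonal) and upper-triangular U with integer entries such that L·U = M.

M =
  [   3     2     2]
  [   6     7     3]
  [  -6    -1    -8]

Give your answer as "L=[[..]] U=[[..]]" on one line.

L=[[1,0,0],[2,1,0],[-2,1,1]] U=[[3,2,2],[0,3,-1],[0,0,-3]]

  row1 -= 2·row0 → [0,3,-1]
  row2 -= -2·row0 → [0,3,-4]
  row2 -= 1·row1 → [0,0,-3]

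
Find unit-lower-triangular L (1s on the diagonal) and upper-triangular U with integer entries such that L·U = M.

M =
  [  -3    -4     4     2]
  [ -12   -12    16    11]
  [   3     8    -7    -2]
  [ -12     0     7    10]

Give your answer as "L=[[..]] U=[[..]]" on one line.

  r1 -= 4·r0 → [0,4,0,3]
  r2 -= -1·r0 → [0,4,-3,0]
  r3 -= 4·r0 → [0,16,-9,2]
  r2 -= 1·r1 → [0,0,-3,-3]
  r3 -= 4·r1 → [0,0,-9,-10]
  r3 -= 3·r2 → [0,0,0,-1]

L=[[1,0,0,0],[4,1,0,0],[-1,1,1,0],[4,4,3,1]] U=[[-3,-4,4,2],[0,4,0,3],[0,0,-3,-3],[0,0,0,-1]]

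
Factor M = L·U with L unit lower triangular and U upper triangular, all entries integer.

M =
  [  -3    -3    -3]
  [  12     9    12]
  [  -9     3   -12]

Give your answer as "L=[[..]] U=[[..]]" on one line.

  r1 -= -4·r0 → [0,-3,0]
  r2 -= 3·r0 → [0,12,-3]
  r2 -= -4·r1 → [0,0,-3]

L=[[1,0,0],[-4,1,0],[3,-4,1]] U=[[-3,-3,-3],[0,-3,0],[0,0,-3]]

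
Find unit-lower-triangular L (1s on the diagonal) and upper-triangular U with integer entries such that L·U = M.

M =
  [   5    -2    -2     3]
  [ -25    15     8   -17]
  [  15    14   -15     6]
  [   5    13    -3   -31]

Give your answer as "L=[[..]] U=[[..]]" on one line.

L=[[1,0,0,0],[-5,1,0,0],[3,4,1,0],[1,3,-5,1]] U=[[5,-2,-2,3],[0,5,-2,-2],[0,0,-1,5],[0,0,0,-3]]

  row1 -= -5·row0 → [0,5,-2,-2]
  row2 -= 3·row0 → [0,20,-9,-3]
  row3 -= 1·row0 → [0,15,-1,-34]
  row2 -= 4·row1 → [0,0,-1,5]
  row3 -= 3·row1 → [0,0,5,-28]
  row3 -= -5·row2 → [0,0,0,-3]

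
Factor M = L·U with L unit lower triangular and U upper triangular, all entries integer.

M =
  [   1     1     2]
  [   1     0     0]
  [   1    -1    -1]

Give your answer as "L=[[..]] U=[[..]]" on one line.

  R1 -= 1·R0 → [0,-1,-2]
  R2 -= 1·R0 → [0,-2,-3]
  R2 -= 2·R1 → [0,0,1]

L=[[1,0,0],[1,1,0],[1,2,1]] U=[[1,1,2],[0,-1,-2],[0,0,1]]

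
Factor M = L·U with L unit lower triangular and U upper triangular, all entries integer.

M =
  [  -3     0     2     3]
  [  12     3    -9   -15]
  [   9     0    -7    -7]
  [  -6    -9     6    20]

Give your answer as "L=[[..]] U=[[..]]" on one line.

L=[[1,0,0,0],[-4,1,0,0],[-3,0,1,0],[2,-3,1,1]] U=[[-3,0,2,3],[0,3,-1,-3],[0,0,-1,2],[0,0,0,3]]

  R1 -= -4·R0 → [0,3,-1,-3]
  R2 -= -3·R0 → [0,0,-1,2]
  R3 -= 2·R0 → [0,-9,2,14]
  R2 -= 0·R1 → [0,0,-1,2]
  R3 -= -3·R1 → [0,0,-1,5]
  R3 -= 1·R2 → [0,0,0,3]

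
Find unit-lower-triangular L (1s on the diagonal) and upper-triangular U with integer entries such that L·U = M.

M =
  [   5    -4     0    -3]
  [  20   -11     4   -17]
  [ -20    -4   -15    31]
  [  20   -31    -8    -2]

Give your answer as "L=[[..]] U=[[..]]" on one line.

  r1 -= 4·r0 → [0,5,4,-5]
  r2 -= -4·r0 → [0,-20,-15,19]
  r3 -= 4·r0 → [0,-15,-8,10]
  r2 -= -4·r1 → [0,0,1,-1]
  r3 -= -3·r1 → [0,0,4,-5]
  r3 -= 4·r2 → [0,0,0,-1]

L=[[1,0,0,0],[4,1,0,0],[-4,-4,1,0],[4,-3,4,1]] U=[[5,-4,0,-3],[0,5,4,-5],[0,0,1,-1],[0,0,0,-1]]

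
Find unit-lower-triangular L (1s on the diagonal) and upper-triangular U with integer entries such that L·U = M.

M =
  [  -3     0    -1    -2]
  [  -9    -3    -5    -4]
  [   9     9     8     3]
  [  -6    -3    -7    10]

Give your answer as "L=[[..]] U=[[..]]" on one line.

  R1 -= 3·R0 → [0,-3,-2,2]
  R2 -= -3·R0 → [0,9,5,-3]
  R3 -= 2·R0 → [0,-3,-5,14]
  R2 -= -3·R1 → [0,0,-1,3]
  R3 -= 1·R1 → [0,0,-3,12]
  R3 -= 3·R2 → [0,0,0,3]

L=[[1,0,0,0],[3,1,0,0],[-3,-3,1,0],[2,1,3,1]] U=[[-3,0,-1,-2],[0,-3,-2,2],[0,0,-1,3],[0,0,0,3]]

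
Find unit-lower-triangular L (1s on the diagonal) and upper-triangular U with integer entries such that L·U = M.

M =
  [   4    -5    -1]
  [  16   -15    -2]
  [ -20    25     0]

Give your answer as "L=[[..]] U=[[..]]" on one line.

L=[[1,0,0],[4,1,0],[-5,0,1]] U=[[4,-5,-1],[0,5,2],[0,0,-5]]

  R1 -= 4·R0 → [0,5,2]
  R2 -= -5·R0 → [0,0,-5]
  R2 -= 0·R1 → [0,0,-5]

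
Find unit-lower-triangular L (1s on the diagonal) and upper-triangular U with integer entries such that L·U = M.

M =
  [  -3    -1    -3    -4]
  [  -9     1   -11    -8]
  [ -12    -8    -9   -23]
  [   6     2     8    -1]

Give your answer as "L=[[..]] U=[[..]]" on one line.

L=[[1,0,0,0],[3,1,0,0],[4,-1,1,0],[-2,0,2,1]] U=[[-3,-1,-3,-4],[0,4,-2,4],[0,0,1,-3],[0,0,0,-3]]

  r1 -= 3·r0 → [0,4,-2,4]
  r2 -= 4·r0 → [0,-4,3,-7]
  r3 -= -2·r0 → [0,0,2,-9]
  r2 -= -1·r1 → [0,0,1,-3]
  r3 -= 0·r1 → [0,0,2,-9]
  r3 -= 2·r2 → [0,0,0,-3]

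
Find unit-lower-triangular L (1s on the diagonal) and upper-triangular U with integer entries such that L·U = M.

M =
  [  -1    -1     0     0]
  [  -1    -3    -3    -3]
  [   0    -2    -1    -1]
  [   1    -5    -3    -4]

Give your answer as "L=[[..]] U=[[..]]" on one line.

L=[[1,0,0,0],[1,1,0,0],[0,1,1,0],[-1,3,3,1]] U=[[-1,-1,0,0],[0,-2,-3,-3],[0,0,2,2],[0,0,0,-1]]

  row1 -= 1·row0 → [0,-2,-3,-3]
  row2 -= 0·row0 → [0,-2,-1,-1]
  row3 -= -1·row0 → [0,-6,-3,-4]
  row2 -= 1·row1 → [0,0,2,2]
  row3 -= 3·row1 → [0,0,6,5]
  row3 -= 3·row2 → [0,0,0,-1]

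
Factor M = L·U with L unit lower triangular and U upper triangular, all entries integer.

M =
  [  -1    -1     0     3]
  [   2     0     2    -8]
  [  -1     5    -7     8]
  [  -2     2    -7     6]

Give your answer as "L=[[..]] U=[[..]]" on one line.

L=[[1,0,0,0],[-2,1,0,0],[1,-3,1,0],[2,-2,3,1]] U=[[-1,-1,0,3],[0,-2,2,-2],[0,0,-1,-1],[0,0,0,-1]]

  R1 -= -2·R0 → [0,-2,2,-2]
  R2 -= 1·R0 → [0,6,-7,5]
  R3 -= 2·R0 → [0,4,-7,0]
  R2 -= -3·R1 → [0,0,-1,-1]
  R3 -= -2·R1 → [0,0,-3,-4]
  R3 -= 3·R2 → [0,0,0,-1]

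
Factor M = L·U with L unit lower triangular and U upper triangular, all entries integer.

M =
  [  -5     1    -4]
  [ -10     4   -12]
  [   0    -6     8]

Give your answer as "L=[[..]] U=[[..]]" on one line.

  R1 -= 2·R0 → [0,2,-4]
  R2 -= 0·R0 → [0,-6,8]
  R2 -= -3·R1 → [0,0,-4]

L=[[1,0,0],[2,1,0],[0,-3,1]] U=[[-5,1,-4],[0,2,-4],[0,0,-4]]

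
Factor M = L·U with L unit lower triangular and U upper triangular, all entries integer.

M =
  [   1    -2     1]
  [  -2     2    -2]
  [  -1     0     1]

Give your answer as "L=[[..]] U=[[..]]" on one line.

L=[[1,0,0],[-2,1,0],[-1,1,1]] U=[[1,-2,1],[0,-2,0],[0,0,2]]

  r1 -= -2·r0 → [0,-2,0]
  r2 -= -1·r0 → [0,-2,2]
  r2 -= 1·r1 → [0,0,2]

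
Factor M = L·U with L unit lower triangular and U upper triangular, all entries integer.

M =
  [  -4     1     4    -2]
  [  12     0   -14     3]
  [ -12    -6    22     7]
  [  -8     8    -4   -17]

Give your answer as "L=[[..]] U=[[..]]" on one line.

  row1 -= -3·row0 → [0,3,-2,-3]
  row2 -= 3·row0 → [0,-9,10,13]
  row3 -= 2·row0 → [0,6,-12,-13]
  row2 -= -3·row1 → [0,0,4,4]
  row3 -= 2·row1 → [0,0,-8,-7]
  row3 -= -2·row2 → [0,0,0,1]

L=[[1,0,0,0],[-3,1,0,0],[3,-3,1,0],[2,2,-2,1]] U=[[-4,1,4,-2],[0,3,-2,-3],[0,0,4,4],[0,0,0,1]]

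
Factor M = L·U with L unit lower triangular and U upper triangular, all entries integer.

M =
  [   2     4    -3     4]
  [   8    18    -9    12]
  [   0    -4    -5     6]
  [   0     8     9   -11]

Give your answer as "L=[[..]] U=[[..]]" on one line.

  R1 -= 4·R0 → [0,2,3,-4]
  R2 -= 0·R0 → [0,-4,-5,6]
  R3 -= 0·R0 → [0,8,9,-11]
  R2 -= -2·R1 → [0,0,1,-2]
  R3 -= 4·R1 → [0,0,-3,5]
  R3 -= -3·R2 → [0,0,0,-1]

L=[[1,0,0,0],[4,1,0,0],[0,-2,1,0],[0,4,-3,1]] U=[[2,4,-3,4],[0,2,3,-4],[0,0,1,-2],[0,0,0,-1]]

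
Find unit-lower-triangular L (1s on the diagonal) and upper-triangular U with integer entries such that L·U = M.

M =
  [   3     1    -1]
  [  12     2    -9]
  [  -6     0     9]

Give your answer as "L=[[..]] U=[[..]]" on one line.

L=[[1,0,0],[4,1,0],[-2,-1,1]] U=[[3,1,-1],[0,-2,-5],[0,0,2]]

  R1 -= 4·R0 → [0,-2,-5]
  R2 -= -2·R0 → [0,2,7]
  R2 -= -1·R1 → [0,0,2]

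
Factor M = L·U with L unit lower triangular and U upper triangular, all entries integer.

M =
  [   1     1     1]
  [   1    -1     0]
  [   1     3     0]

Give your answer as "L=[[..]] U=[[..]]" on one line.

  R1 -= 1·R0 → [0,-2,-1]
  R2 -= 1·R0 → [0,2,-1]
  R2 -= -1·R1 → [0,0,-2]

L=[[1,0,0],[1,1,0],[1,-1,1]] U=[[1,1,1],[0,-2,-1],[0,0,-2]]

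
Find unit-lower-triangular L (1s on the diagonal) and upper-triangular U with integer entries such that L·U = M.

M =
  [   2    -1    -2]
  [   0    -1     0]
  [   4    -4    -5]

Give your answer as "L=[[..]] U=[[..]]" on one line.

  r1 -= 0·r0 → [0,-1,0]
  r2 -= 2·r0 → [0,-2,-1]
  r2 -= 2·r1 → [0,0,-1]

L=[[1,0,0],[0,1,0],[2,2,1]] U=[[2,-1,-2],[0,-1,0],[0,0,-1]]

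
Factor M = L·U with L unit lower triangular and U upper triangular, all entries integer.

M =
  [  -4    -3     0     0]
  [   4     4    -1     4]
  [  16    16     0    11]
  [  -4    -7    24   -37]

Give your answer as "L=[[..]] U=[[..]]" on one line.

  row1 -= -1·row0 → [0,1,-1,4]
  row2 -= -4·row0 → [0,4,0,11]
  row3 -= 1·row0 → [0,-4,24,-37]
  row2 -= 4·row1 → [0,0,4,-5]
  row3 -= -4·row1 → [0,0,20,-21]
  row3 -= 5·row2 → [0,0,0,4]

L=[[1,0,0,0],[-1,1,0,0],[-4,4,1,0],[1,-4,5,1]] U=[[-4,-3,0,0],[0,1,-1,4],[0,0,4,-5],[0,0,0,4]]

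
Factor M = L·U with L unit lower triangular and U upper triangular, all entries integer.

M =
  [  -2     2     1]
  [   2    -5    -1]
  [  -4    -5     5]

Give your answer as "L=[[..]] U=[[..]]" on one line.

L=[[1,0,0],[-1,1,0],[2,3,1]] U=[[-2,2,1],[0,-3,0],[0,0,3]]

  r1 -= -1·r0 → [0,-3,0]
  r2 -= 2·r0 → [0,-9,3]
  r2 -= 3·r1 → [0,0,3]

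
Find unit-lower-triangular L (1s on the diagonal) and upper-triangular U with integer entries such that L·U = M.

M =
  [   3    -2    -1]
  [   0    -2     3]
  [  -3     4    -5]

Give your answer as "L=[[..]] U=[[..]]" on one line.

  r1 -= 0·r0 → [0,-2,3]
  r2 -= -1·r0 → [0,2,-6]
  r2 -= -1·r1 → [0,0,-3]

L=[[1,0,0],[0,1,0],[-1,-1,1]] U=[[3,-2,-1],[0,-2,3],[0,0,-3]]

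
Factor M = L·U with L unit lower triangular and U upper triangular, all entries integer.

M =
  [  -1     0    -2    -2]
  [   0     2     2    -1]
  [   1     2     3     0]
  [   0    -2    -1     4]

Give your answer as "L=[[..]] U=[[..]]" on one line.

L=[[1,0,0,0],[0,1,0,0],[-1,1,1,0],[0,-1,-1,1]] U=[[-1,0,-2,-2],[0,2,2,-1],[0,0,-1,-1],[0,0,0,2]]

  R1 -= 0·R0 → [0,2,2,-1]
  R2 -= -1·R0 → [0,2,1,-2]
  R3 -= 0·R0 → [0,-2,-1,4]
  R2 -= 1·R1 → [0,0,-1,-1]
  R3 -= -1·R1 → [0,0,1,3]
  R3 -= -1·R2 → [0,0,0,2]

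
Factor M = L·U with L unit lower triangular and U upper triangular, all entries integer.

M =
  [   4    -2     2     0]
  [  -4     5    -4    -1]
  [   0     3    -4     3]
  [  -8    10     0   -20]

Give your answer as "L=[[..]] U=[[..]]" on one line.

L=[[1,0,0,0],[-1,1,0,0],[0,1,1,0],[-2,2,-4,1]] U=[[4,-2,2,0],[0,3,-2,-1],[0,0,-2,4],[0,0,0,-2]]

  R1 -= -1·R0 → [0,3,-2,-1]
  R2 -= 0·R0 → [0,3,-4,3]
  R3 -= -2·R0 → [0,6,4,-20]
  R2 -= 1·R1 → [0,0,-2,4]
  R3 -= 2·R1 → [0,0,8,-18]
  R3 -= -4·R2 → [0,0,0,-2]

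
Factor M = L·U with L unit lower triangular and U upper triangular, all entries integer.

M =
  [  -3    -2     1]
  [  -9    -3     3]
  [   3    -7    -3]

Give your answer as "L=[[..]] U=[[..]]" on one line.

  row1 -= 3·row0 → [0,3,0]
  row2 -= -1·row0 → [0,-9,-2]
  row2 -= -3·row1 → [0,0,-2]

L=[[1,0,0],[3,1,0],[-1,-3,1]] U=[[-3,-2,1],[0,3,0],[0,0,-2]]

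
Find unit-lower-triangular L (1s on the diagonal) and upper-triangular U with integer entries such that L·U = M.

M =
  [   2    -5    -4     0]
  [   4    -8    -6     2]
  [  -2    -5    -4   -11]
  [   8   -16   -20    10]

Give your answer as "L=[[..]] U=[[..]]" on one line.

  r1 -= 2·r0 → [0,2,2,2]
  r2 -= -1·r0 → [0,-10,-8,-11]
  r3 -= 4·r0 → [0,4,-4,10]
  r2 -= -5·r1 → [0,0,2,-1]
  r3 -= 2·r1 → [0,0,-8,6]
  r3 -= -4·r2 → [0,0,0,2]

L=[[1,0,0,0],[2,1,0,0],[-1,-5,1,0],[4,2,-4,1]] U=[[2,-5,-4,0],[0,2,2,2],[0,0,2,-1],[0,0,0,2]]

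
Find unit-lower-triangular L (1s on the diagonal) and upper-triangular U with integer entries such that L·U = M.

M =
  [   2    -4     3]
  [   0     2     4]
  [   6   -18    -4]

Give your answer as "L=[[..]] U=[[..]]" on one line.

L=[[1,0,0],[0,1,0],[3,-3,1]] U=[[2,-4,3],[0,2,4],[0,0,-1]]

  R1 -= 0·R0 → [0,2,4]
  R2 -= 3·R0 → [0,-6,-13]
  R2 -= -3·R1 → [0,0,-1]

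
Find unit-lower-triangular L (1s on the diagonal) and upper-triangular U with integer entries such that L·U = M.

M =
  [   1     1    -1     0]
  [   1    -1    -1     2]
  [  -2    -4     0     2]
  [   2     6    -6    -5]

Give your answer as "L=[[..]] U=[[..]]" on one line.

L=[[1,0,0,0],[1,1,0,0],[-2,1,1,0],[2,-2,2,1]] U=[[1,1,-1,0],[0,-2,0,2],[0,0,-2,0],[0,0,0,-1]]

  r1 -= 1·r0 → [0,-2,0,2]
  r2 -= -2·r0 → [0,-2,-2,2]
  r3 -= 2·r0 → [0,4,-4,-5]
  r2 -= 1·r1 → [0,0,-2,0]
  r3 -= -2·r1 → [0,0,-4,-1]
  r3 -= 2·r2 → [0,0,0,-1]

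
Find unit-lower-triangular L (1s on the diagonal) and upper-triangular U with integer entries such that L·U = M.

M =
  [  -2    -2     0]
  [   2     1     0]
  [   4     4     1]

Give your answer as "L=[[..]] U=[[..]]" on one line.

  row1 -= -1·row0 → [0,-1,0]
  row2 -= -2·row0 → [0,0,1]
  row2 -= 0·row1 → [0,0,1]

L=[[1,0,0],[-1,1,0],[-2,0,1]] U=[[-2,-2,0],[0,-1,0],[0,0,1]]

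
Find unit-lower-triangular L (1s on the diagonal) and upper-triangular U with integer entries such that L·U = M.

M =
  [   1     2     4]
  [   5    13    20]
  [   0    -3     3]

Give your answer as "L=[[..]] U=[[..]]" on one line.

  r1 -= 5·r0 → [0,3,0]
  r2 -= 0·r0 → [0,-3,3]
  r2 -= -1·r1 → [0,0,3]

L=[[1,0,0],[5,1,0],[0,-1,1]] U=[[1,2,4],[0,3,0],[0,0,3]]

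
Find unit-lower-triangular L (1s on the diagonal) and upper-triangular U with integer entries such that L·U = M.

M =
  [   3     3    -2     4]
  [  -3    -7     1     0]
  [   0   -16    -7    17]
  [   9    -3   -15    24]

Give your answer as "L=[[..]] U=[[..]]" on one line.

L=[[1,0,0,0],[-1,1,0,0],[0,4,1,0],[3,3,2,1]] U=[[3,3,-2,4],[0,-4,-1,4],[0,0,-3,1],[0,0,0,-2]]

  R1 -= -1·R0 → [0,-4,-1,4]
  R2 -= 0·R0 → [0,-16,-7,17]
  R3 -= 3·R0 → [0,-12,-9,12]
  R2 -= 4·R1 → [0,0,-3,1]
  R3 -= 3·R1 → [0,0,-6,0]
  R3 -= 2·R2 → [0,0,0,-2]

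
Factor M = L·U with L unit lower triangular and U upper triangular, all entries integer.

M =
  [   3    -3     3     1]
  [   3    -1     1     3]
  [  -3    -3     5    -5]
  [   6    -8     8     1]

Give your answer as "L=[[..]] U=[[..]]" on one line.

L=[[1,0,0,0],[1,1,0,0],[-1,-3,1,0],[2,-1,0,1]] U=[[3,-3,3,1],[0,2,-2,2],[0,0,2,2],[0,0,0,1]]

  R1 -= 1·R0 → [0,2,-2,2]
  R2 -= -1·R0 → [0,-6,8,-4]
  R3 -= 2·R0 → [0,-2,2,-1]
  R2 -= -3·R1 → [0,0,2,2]
  R3 -= -1·R1 → [0,0,0,1]
  R3 -= 0·R2 → [0,0,0,1]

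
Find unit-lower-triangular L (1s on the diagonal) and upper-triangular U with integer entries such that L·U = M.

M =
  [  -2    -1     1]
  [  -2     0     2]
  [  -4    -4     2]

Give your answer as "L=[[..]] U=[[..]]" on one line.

  R1 -= 1·R0 → [0,1,1]
  R2 -= 2·R0 → [0,-2,0]
  R2 -= -2·R1 → [0,0,2]

L=[[1,0,0],[1,1,0],[2,-2,1]] U=[[-2,-1,1],[0,1,1],[0,0,2]]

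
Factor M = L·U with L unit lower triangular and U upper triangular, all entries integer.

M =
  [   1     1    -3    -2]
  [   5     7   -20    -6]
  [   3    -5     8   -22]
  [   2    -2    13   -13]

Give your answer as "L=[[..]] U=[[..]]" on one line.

L=[[1,0,0,0],[5,1,0,0],[3,-4,1,0],[2,-2,-3,1]] U=[[1,1,-3,-2],[0,2,-5,4],[0,0,-3,0],[0,0,0,-1]]

  R1 -= 5·R0 → [0,2,-5,4]
  R2 -= 3·R0 → [0,-8,17,-16]
  R3 -= 2·R0 → [0,-4,19,-9]
  R2 -= -4·R1 → [0,0,-3,0]
  R3 -= -2·R1 → [0,0,9,-1]
  R3 -= -3·R2 → [0,0,0,-1]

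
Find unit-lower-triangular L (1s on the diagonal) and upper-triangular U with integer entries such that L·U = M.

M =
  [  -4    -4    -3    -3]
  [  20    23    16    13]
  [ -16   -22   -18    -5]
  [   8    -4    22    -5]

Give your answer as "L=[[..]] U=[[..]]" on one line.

L=[[1,0,0,0],[-5,1,0,0],[4,-2,1,0],[-2,-4,-5,1]] U=[[-4,-4,-3,-3],[0,3,1,-2],[0,0,-4,3],[0,0,0,-4]]

  R1 -= -5·R0 → [0,3,1,-2]
  R2 -= 4·R0 → [0,-6,-6,7]
  R3 -= -2·R0 → [0,-12,16,-11]
  R2 -= -2·R1 → [0,0,-4,3]
  R3 -= -4·R1 → [0,0,20,-19]
  R3 -= -5·R2 → [0,0,0,-4]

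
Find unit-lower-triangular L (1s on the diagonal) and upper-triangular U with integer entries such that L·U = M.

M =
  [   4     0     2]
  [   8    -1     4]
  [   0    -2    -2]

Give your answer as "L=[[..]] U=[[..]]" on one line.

  row1 -= 2·row0 → [0,-1,0]
  row2 -= 0·row0 → [0,-2,-2]
  row2 -= 2·row1 → [0,0,-2]

L=[[1,0,0],[2,1,0],[0,2,1]] U=[[4,0,2],[0,-1,0],[0,0,-2]]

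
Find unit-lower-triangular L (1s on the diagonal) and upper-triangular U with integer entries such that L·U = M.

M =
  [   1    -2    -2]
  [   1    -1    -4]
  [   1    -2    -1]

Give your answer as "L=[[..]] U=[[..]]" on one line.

  R1 -= 1·R0 → [0,1,-2]
  R2 -= 1·R0 → [0,0,1]
  R2 -= 0·R1 → [0,0,1]

L=[[1,0,0],[1,1,0],[1,0,1]] U=[[1,-2,-2],[0,1,-2],[0,0,1]]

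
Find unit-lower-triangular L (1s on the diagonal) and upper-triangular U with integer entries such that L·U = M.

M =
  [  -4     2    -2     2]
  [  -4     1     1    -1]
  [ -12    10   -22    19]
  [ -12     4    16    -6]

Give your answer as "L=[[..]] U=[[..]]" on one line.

L=[[1,0,0,0],[1,1,0,0],[3,-4,1,0],[3,2,-4,1]] U=[[-4,2,-2,2],[0,-1,3,-3],[0,0,-4,1],[0,0,0,-2]]

  R1 -= 1·R0 → [0,-1,3,-3]
  R2 -= 3·R0 → [0,4,-16,13]
  R3 -= 3·R0 → [0,-2,22,-12]
  R2 -= -4·R1 → [0,0,-4,1]
  R3 -= 2·R1 → [0,0,16,-6]
  R3 -= -4·R2 → [0,0,0,-2]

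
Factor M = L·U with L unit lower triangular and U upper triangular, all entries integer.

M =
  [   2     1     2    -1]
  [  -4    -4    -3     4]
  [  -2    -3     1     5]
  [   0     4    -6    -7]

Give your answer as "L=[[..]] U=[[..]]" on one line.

  R1 -= -2·R0 → [0,-2,1,2]
  R2 -= -1·R0 → [0,-2,3,4]
  R3 -= 0·R0 → [0,4,-6,-7]
  R2 -= 1·R1 → [0,0,2,2]
  R3 -= -2·R1 → [0,0,-4,-3]
  R3 -= -2·R2 → [0,0,0,1]

L=[[1,0,0,0],[-2,1,0,0],[-1,1,1,0],[0,-2,-2,1]] U=[[2,1,2,-1],[0,-2,1,2],[0,0,2,2],[0,0,0,1]]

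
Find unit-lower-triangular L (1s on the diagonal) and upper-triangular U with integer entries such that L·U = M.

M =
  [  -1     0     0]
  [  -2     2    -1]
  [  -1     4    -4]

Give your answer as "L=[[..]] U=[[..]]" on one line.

  row1 -= 2·row0 → [0,2,-1]
  row2 -= 1·row0 → [0,4,-4]
  row2 -= 2·row1 → [0,0,-2]

L=[[1,0,0],[2,1,0],[1,2,1]] U=[[-1,0,0],[0,2,-1],[0,0,-2]]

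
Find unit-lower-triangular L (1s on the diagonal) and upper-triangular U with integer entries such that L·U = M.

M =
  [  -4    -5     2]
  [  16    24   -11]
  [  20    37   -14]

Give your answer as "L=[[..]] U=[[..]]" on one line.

L=[[1,0,0],[-4,1,0],[-5,3,1]] U=[[-4,-5,2],[0,4,-3],[0,0,5]]

  R1 -= -4·R0 → [0,4,-3]
  R2 -= -5·R0 → [0,12,-4]
  R2 -= 3·R1 → [0,0,5]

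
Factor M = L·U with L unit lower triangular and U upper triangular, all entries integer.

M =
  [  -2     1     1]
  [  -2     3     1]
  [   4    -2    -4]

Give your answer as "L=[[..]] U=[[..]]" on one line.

L=[[1,0,0],[1,1,0],[-2,0,1]] U=[[-2,1,1],[0,2,0],[0,0,-2]]

  r1 -= 1·r0 → [0,2,0]
  r2 -= -2·r0 → [0,0,-2]
  r2 -= 0·r1 → [0,0,-2]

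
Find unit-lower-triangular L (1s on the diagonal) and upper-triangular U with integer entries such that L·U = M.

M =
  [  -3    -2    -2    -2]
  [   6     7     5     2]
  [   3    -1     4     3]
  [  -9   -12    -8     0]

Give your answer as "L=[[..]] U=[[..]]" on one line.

  row1 -= -2·row0 → [0,3,1,-2]
  row2 -= -1·row0 → [0,-3,2,1]
  row3 -= 3·row0 → [0,-6,-2,6]
  row2 -= -1·row1 → [0,0,3,-1]
  row3 -= -2·row1 → [0,0,0,2]
  row3 -= 0·row2 → [0,0,0,2]

L=[[1,0,0,0],[-2,1,0,0],[-1,-1,1,0],[3,-2,0,1]] U=[[-3,-2,-2,-2],[0,3,1,-2],[0,0,3,-1],[0,0,0,2]]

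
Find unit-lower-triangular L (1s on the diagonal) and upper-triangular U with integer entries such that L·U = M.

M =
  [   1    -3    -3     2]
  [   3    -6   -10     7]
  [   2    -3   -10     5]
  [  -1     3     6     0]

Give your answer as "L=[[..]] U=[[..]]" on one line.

L=[[1,0,0,0],[3,1,0,0],[2,1,1,0],[-1,0,-1,1]] U=[[1,-3,-3,2],[0,3,-1,1],[0,0,-3,0],[0,0,0,2]]

  row1 -= 3·row0 → [0,3,-1,1]
  row2 -= 2·row0 → [0,3,-4,1]
  row3 -= -1·row0 → [0,0,3,2]
  row2 -= 1·row1 → [0,0,-3,0]
  row3 -= 0·row1 → [0,0,3,2]
  row3 -= -1·row2 → [0,0,0,2]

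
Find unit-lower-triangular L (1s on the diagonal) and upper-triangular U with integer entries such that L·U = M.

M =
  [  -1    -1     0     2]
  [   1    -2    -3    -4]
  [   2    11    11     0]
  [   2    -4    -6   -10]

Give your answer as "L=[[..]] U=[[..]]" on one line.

  row1 -= -1·row0 → [0,-3,-3,-2]
  row2 -= -2·row0 → [0,9,11,4]
  row3 -= -2·row0 → [0,-6,-6,-6]
  row2 -= -3·row1 → [0,0,2,-2]
  row3 -= 2·row1 → [0,0,0,-2]
  row3 -= 0·row2 → [0,0,0,-2]

L=[[1,0,0,0],[-1,1,0,0],[-2,-3,1,0],[-2,2,0,1]] U=[[-1,-1,0,2],[0,-3,-3,-2],[0,0,2,-2],[0,0,0,-2]]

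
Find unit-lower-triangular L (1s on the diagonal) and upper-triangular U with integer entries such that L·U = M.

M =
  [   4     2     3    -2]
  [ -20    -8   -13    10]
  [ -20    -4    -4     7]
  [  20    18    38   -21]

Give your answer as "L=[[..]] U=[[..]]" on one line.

  r1 -= -5·r0 → [0,2,2,0]
  r2 -= -5·r0 → [0,6,11,-3]
  r3 -= 5·r0 → [0,8,23,-11]
  r2 -= 3·r1 → [0,0,5,-3]
  r3 -= 4·r1 → [0,0,15,-11]
  r3 -= 3·r2 → [0,0,0,-2]

L=[[1,0,0,0],[-5,1,0,0],[-5,3,1,0],[5,4,3,1]] U=[[4,2,3,-2],[0,2,2,0],[0,0,5,-3],[0,0,0,-2]]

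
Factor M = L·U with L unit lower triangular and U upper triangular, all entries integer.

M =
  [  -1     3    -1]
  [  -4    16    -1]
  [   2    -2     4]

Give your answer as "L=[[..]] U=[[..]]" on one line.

  R1 -= 4·R0 → [0,4,3]
  R2 -= -2·R0 → [0,4,2]
  R2 -= 1·R1 → [0,0,-1]

L=[[1,0,0],[4,1,0],[-2,1,1]] U=[[-1,3,-1],[0,4,3],[0,0,-1]]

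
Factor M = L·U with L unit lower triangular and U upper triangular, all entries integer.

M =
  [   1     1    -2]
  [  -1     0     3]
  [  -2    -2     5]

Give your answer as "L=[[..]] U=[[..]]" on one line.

L=[[1,0,0],[-1,1,0],[-2,0,1]] U=[[1,1,-2],[0,1,1],[0,0,1]]

  r1 -= -1·r0 → [0,1,1]
  r2 -= -2·r0 → [0,0,1]
  r2 -= 0·r1 → [0,0,1]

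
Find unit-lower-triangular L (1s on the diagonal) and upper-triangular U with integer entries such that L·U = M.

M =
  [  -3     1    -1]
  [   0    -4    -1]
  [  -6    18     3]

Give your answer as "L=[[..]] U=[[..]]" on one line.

L=[[1,0,0],[0,1,0],[2,-4,1]] U=[[-3,1,-1],[0,-4,-1],[0,0,1]]

  R1 -= 0·R0 → [0,-4,-1]
  R2 -= 2·R0 → [0,16,5]
  R2 -= -4·R1 → [0,0,1]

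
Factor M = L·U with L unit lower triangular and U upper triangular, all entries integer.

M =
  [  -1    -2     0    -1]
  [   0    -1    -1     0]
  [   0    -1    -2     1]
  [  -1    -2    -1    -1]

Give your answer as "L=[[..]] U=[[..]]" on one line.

  r1 -= 0·r0 → [0,-1,-1,0]
  r2 -= 0·r0 → [0,-1,-2,1]
  r3 -= 1·r0 → [0,0,-1,0]
  r2 -= 1·r1 → [0,0,-1,1]
  r3 -= 0·r1 → [0,0,-1,0]
  r3 -= 1·r2 → [0,0,0,-1]

L=[[1,0,0,0],[0,1,0,0],[0,1,1,0],[1,0,1,1]] U=[[-1,-2,0,-1],[0,-1,-1,0],[0,0,-1,1],[0,0,0,-1]]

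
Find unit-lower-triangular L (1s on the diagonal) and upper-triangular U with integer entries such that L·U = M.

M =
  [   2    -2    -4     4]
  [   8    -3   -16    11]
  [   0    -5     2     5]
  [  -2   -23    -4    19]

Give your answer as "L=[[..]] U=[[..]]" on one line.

  r1 -= 4·r0 → [0,5,0,-5]
  r2 -= 0·r0 → [0,-5,2,5]
  r3 -= -1·r0 → [0,-25,-8,23]
  r2 -= -1·r1 → [0,0,2,0]
  r3 -= -5·r1 → [0,0,-8,-2]
  r3 -= -4·r2 → [0,0,0,-2]

L=[[1,0,0,0],[4,1,0,0],[0,-1,1,0],[-1,-5,-4,1]] U=[[2,-2,-4,4],[0,5,0,-5],[0,0,2,0],[0,0,0,-2]]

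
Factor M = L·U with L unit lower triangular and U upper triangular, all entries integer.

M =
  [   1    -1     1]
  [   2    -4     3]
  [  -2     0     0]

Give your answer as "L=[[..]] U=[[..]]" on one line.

  row1 -= 2·row0 → [0,-2,1]
  row2 -= -2·row0 → [0,-2,2]
  row2 -= 1·row1 → [0,0,1]

L=[[1,0,0],[2,1,0],[-2,1,1]] U=[[1,-1,1],[0,-2,1],[0,0,1]]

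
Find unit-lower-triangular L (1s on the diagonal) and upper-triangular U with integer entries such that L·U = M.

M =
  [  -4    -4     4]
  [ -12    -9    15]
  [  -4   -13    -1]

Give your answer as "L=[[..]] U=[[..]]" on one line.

  R1 -= 3·R0 → [0,3,3]
  R2 -= 1·R0 → [0,-9,-5]
  R2 -= -3·R1 → [0,0,4]

L=[[1,0,0],[3,1,0],[1,-3,1]] U=[[-4,-4,4],[0,3,3],[0,0,4]]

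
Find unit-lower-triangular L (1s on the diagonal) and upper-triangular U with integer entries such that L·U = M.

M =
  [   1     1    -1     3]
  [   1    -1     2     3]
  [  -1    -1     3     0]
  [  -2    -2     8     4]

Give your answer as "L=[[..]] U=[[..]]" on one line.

  row1 -= 1·row0 → [0,-2,3,0]
  row2 -= -1·row0 → [0,0,2,3]
  row3 -= -2·row0 → [0,0,6,10]
  row2 -= 0·row1 → [0,0,2,3]
  row3 -= 0·row1 → [0,0,6,10]
  row3 -= 3·row2 → [0,0,0,1]

L=[[1,0,0,0],[1,1,0,0],[-1,0,1,0],[-2,0,3,1]] U=[[1,1,-1,3],[0,-2,3,0],[0,0,2,3],[0,0,0,1]]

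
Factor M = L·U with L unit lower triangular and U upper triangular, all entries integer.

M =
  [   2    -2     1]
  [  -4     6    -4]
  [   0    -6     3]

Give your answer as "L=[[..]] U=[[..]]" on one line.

L=[[1,0,0],[-2,1,0],[0,-3,1]] U=[[2,-2,1],[0,2,-2],[0,0,-3]]

  R1 -= -2·R0 → [0,2,-2]
  R2 -= 0·R0 → [0,-6,3]
  R2 -= -3·R1 → [0,0,-3]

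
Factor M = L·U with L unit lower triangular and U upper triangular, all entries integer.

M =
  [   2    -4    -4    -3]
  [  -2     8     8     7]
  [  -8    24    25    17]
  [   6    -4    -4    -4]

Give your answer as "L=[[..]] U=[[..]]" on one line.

  r1 -= -1·r0 → [0,4,4,4]
  r2 -= -4·r0 → [0,8,9,5]
  r3 -= 3·r0 → [0,8,8,5]
  r2 -= 2·r1 → [0,0,1,-3]
  r3 -= 2·r1 → [0,0,0,-3]
  r3 -= 0·r2 → [0,0,0,-3]

L=[[1,0,0,0],[-1,1,0,0],[-4,2,1,0],[3,2,0,1]] U=[[2,-4,-4,-3],[0,4,4,4],[0,0,1,-3],[0,0,0,-3]]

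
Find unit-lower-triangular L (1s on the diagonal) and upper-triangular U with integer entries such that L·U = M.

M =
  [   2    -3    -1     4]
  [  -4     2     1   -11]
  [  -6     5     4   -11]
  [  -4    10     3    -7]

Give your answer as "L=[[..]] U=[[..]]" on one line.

L=[[1,0,0,0],[-2,1,0,0],[-3,1,1,0],[-2,-1,0,1]] U=[[2,-3,-1,4],[0,-4,-1,-3],[0,0,2,4],[0,0,0,-2]]

  r1 -= -2·r0 → [0,-4,-1,-3]
  r2 -= -3·r0 → [0,-4,1,1]
  r3 -= -2·r0 → [0,4,1,1]
  r2 -= 1·r1 → [0,0,2,4]
  r3 -= -1·r1 → [0,0,0,-2]
  r3 -= 0·r2 → [0,0,0,-2]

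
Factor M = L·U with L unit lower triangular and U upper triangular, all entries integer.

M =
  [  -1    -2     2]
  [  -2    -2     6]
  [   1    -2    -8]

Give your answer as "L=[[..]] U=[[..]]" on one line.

  row1 -= 2·row0 → [0,2,2]
  row2 -= -1·row0 → [0,-4,-6]
  row2 -= -2·row1 → [0,0,-2]

L=[[1,0,0],[2,1,0],[-1,-2,1]] U=[[-1,-2,2],[0,2,2],[0,0,-2]]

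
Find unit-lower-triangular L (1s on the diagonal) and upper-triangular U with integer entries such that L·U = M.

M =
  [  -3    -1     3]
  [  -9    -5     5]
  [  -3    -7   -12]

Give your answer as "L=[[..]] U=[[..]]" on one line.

L=[[1,0,0],[3,1,0],[1,3,1]] U=[[-3,-1,3],[0,-2,-4],[0,0,-3]]

  R1 -= 3·R0 → [0,-2,-4]
  R2 -= 1·R0 → [0,-6,-15]
  R2 -= 3·R1 → [0,0,-3]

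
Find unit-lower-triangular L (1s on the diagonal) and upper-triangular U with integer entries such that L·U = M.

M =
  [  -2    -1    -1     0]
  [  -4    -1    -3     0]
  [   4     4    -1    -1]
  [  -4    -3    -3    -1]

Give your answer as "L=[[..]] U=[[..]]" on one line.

  r1 -= 2·r0 → [0,1,-1,0]
  r2 -= -2·r0 → [0,2,-3,-1]
  r3 -= 2·r0 → [0,-1,-1,-1]
  r2 -= 2·r1 → [0,0,-1,-1]
  r3 -= -1·r1 → [0,0,-2,-1]
  r3 -= 2·r2 → [0,0,0,1]

L=[[1,0,0,0],[2,1,0,0],[-2,2,1,0],[2,-1,2,1]] U=[[-2,-1,-1,0],[0,1,-1,0],[0,0,-1,-1],[0,0,0,1]]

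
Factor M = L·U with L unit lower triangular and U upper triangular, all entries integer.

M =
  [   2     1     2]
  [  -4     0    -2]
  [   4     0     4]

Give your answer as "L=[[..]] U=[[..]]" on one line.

  R1 -= -2·R0 → [0,2,2]
  R2 -= 2·R0 → [0,-2,0]
  R2 -= -1·R1 → [0,0,2]

L=[[1,0,0],[-2,1,0],[2,-1,1]] U=[[2,1,2],[0,2,2],[0,0,2]]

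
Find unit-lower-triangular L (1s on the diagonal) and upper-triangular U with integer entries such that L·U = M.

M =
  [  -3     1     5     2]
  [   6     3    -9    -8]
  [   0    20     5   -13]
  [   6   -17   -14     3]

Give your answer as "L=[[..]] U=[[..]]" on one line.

  row1 -= -2·row0 → [0,5,1,-4]
  row2 -= 0·row0 → [0,20,5,-13]
  row3 -= -2·row0 → [0,-15,-4,7]
  row2 -= 4·row1 → [0,0,1,3]
  row3 -= -3·row1 → [0,0,-1,-5]
  row3 -= -1·row2 → [0,0,0,-2]

L=[[1,0,0,0],[-2,1,0,0],[0,4,1,0],[-2,-3,-1,1]] U=[[-3,1,5,2],[0,5,1,-4],[0,0,1,3],[0,0,0,-2]]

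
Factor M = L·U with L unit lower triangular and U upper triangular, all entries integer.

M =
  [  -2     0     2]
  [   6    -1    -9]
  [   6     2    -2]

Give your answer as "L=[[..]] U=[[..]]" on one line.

L=[[1,0,0],[-3,1,0],[-3,-2,1]] U=[[-2,0,2],[0,-1,-3],[0,0,-2]]

  row1 -= -3·row0 → [0,-1,-3]
  row2 -= -3·row0 → [0,2,4]
  row2 -= -2·row1 → [0,0,-2]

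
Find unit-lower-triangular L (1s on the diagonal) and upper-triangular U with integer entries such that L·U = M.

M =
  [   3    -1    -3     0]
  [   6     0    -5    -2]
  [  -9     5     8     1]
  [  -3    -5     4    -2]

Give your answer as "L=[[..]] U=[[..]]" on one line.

L=[[1,0,0,0],[2,1,0,0],[-3,1,1,0],[-1,-3,-2,1]] U=[[3,-1,-3,0],[0,2,1,-2],[0,0,-2,3],[0,0,0,-2]]

  R1 -= 2·R0 → [0,2,1,-2]
  R2 -= -3·R0 → [0,2,-1,1]
  R3 -= -1·R0 → [0,-6,1,-2]
  R2 -= 1·R1 → [0,0,-2,3]
  R3 -= -3·R1 → [0,0,4,-8]
  R3 -= -2·R2 → [0,0,0,-2]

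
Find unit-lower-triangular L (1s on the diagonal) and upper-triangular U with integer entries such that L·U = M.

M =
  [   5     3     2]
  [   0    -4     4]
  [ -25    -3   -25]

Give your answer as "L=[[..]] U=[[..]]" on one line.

L=[[1,0,0],[0,1,0],[-5,-3,1]] U=[[5,3,2],[0,-4,4],[0,0,-3]]

  row1 -= 0·row0 → [0,-4,4]
  row2 -= -5·row0 → [0,12,-15]
  row2 -= -3·row1 → [0,0,-3]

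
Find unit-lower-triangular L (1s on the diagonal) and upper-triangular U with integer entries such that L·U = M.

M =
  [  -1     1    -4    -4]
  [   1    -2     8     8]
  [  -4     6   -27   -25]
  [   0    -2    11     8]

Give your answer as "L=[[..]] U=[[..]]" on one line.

  r1 -= -1·r0 → [0,-1,4,4]
  r2 -= 4·r0 → [0,2,-11,-9]
  r3 -= 0·r0 → [0,-2,11,8]
  r2 -= -2·r1 → [0,0,-3,-1]
  r3 -= 2·r1 → [0,0,3,0]
  r3 -= -1·r2 → [0,0,0,-1]

L=[[1,0,0,0],[-1,1,0,0],[4,-2,1,0],[0,2,-1,1]] U=[[-1,1,-4,-4],[0,-1,4,4],[0,0,-3,-1],[0,0,0,-1]]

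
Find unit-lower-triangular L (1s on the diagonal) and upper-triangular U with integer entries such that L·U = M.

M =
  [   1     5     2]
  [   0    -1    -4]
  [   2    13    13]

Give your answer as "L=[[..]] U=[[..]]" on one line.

L=[[1,0,0],[0,1,0],[2,-3,1]] U=[[1,5,2],[0,-1,-4],[0,0,-3]]

  row1 -= 0·row0 → [0,-1,-4]
  row2 -= 2·row0 → [0,3,9]
  row2 -= -3·row1 → [0,0,-3]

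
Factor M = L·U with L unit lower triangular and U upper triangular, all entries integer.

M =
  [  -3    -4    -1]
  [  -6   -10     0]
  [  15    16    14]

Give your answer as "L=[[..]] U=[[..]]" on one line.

  R1 -= 2·R0 → [0,-2,2]
  R2 -= -5·R0 → [0,-4,9]
  R2 -= 2·R1 → [0,0,5]

L=[[1,0,0],[2,1,0],[-5,2,1]] U=[[-3,-4,-1],[0,-2,2],[0,0,5]]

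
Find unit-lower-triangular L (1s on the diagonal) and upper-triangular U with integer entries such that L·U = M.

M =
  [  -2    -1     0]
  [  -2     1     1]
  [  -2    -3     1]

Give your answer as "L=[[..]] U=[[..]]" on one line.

L=[[1,0,0],[1,1,0],[1,-1,1]] U=[[-2,-1,0],[0,2,1],[0,0,2]]

  R1 -= 1·R0 → [0,2,1]
  R2 -= 1·R0 → [0,-2,1]
  R2 -= -1·R1 → [0,0,2]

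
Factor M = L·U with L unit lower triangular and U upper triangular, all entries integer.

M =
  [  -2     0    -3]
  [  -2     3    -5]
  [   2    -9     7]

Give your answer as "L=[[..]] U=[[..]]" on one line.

  r1 -= 1·r0 → [0,3,-2]
  r2 -= -1·r0 → [0,-9,4]
  r2 -= -3·r1 → [0,0,-2]

L=[[1,0,0],[1,1,0],[-1,-3,1]] U=[[-2,0,-3],[0,3,-2],[0,0,-2]]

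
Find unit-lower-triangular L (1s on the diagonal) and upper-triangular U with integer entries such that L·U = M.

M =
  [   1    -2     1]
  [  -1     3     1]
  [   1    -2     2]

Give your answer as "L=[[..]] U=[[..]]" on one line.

L=[[1,0,0],[-1,1,0],[1,0,1]] U=[[1,-2,1],[0,1,2],[0,0,1]]

  R1 -= -1·R0 → [0,1,2]
  R2 -= 1·R0 → [0,0,1]
  R2 -= 0·R1 → [0,0,1]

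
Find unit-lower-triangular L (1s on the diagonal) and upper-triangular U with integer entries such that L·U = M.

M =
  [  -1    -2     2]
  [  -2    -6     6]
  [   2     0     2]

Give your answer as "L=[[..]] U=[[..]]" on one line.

  row1 -= 2·row0 → [0,-2,2]
  row2 -= -2·row0 → [0,-4,6]
  row2 -= 2·row1 → [0,0,2]

L=[[1,0,0],[2,1,0],[-2,2,1]] U=[[-1,-2,2],[0,-2,2],[0,0,2]]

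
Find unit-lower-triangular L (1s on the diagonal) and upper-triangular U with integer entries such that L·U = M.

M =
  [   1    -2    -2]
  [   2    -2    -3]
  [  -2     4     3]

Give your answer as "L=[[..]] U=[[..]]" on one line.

L=[[1,0,0],[2,1,0],[-2,0,1]] U=[[1,-2,-2],[0,2,1],[0,0,-1]]

  row1 -= 2·row0 → [0,2,1]
  row2 -= -2·row0 → [0,0,-1]
  row2 -= 0·row1 → [0,0,-1]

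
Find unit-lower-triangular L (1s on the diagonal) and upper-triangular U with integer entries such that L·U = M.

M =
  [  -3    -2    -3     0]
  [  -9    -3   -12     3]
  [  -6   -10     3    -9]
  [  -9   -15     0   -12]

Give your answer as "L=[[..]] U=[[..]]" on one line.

  row1 -= 3·row0 → [0,3,-3,3]
  row2 -= 2·row0 → [0,-6,9,-9]
  row3 -= 3·row0 → [0,-9,9,-12]
  row2 -= -2·row1 → [0,0,3,-3]
  row3 -= -3·row1 → [0,0,0,-3]
  row3 -= 0·row2 → [0,0,0,-3]

L=[[1,0,0,0],[3,1,0,0],[2,-2,1,0],[3,-3,0,1]] U=[[-3,-2,-3,0],[0,3,-3,3],[0,0,3,-3],[0,0,0,-3]]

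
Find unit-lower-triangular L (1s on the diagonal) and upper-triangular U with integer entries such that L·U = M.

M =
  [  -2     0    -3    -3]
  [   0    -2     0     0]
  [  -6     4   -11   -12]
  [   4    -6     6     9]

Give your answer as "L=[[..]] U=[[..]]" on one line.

  row1 -= 0·row0 → [0,-2,0,0]
  row2 -= 3·row0 → [0,4,-2,-3]
  row3 -= -2·row0 → [0,-6,0,3]
  row2 -= -2·row1 → [0,0,-2,-3]
  row3 -= 3·row1 → [0,0,0,3]
  row3 -= 0·row2 → [0,0,0,3]

L=[[1,0,0,0],[0,1,0,0],[3,-2,1,0],[-2,3,0,1]] U=[[-2,0,-3,-3],[0,-2,0,0],[0,0,-2,-3],[0,0,0,3]]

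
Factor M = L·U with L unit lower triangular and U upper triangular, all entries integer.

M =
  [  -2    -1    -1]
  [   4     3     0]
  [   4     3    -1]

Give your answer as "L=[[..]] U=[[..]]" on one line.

  r1 -= -2·r0 → [0,1,-2]
  r2 -= -2·r0 → [0,1,-3]
  r2 -= 1·r1 → [0,0,-1]

L=[[1,0,0],[-2,1,0],[-2,1,1]] U=[[-2,-1,-1],[0,1,-2],[0,0,-1]]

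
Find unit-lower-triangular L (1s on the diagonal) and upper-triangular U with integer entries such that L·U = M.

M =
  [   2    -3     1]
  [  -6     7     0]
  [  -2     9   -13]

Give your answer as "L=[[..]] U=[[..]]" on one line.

L=[[1,0,0],[-3,1,0],[-1,-3,1]] U=[[2,-3,1],[0,-2,3],[0,0,-3]]

  row1 -= -3·row0 → [0,-2,3]
  row2 -= -1·row0 → [0,6,-12]
  row2 -= -3·row1 → [0,0,-3]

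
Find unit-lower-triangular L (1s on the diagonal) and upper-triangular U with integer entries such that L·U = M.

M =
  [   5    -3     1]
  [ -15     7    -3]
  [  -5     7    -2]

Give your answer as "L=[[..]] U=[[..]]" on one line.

L=[[1,0,0],[-3,1,0],[-1,-2,1]] U=[[5,-3,1],[0,-2,0],[0,0,-1]]

  R1 -= -3·R0 → [0,-2,0]
  R2 -= -1·R0 → [0,4,-1]
  R2 -= -2·R1 → [0,0,-1]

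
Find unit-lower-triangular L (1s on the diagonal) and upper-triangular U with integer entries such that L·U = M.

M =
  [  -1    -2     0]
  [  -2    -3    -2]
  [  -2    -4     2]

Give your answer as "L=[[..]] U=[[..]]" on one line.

L=[[1,0,0],[2,1,0],[2,0,1]] U=[[-1,-2,0],[0,1,-2],[0,0,2]]

  row1 -= 2·row0 → [0,1,-2]
  row2 -= 2·row0 → [0,0,2]
  row2 -= 0·row1 → [0,0,2]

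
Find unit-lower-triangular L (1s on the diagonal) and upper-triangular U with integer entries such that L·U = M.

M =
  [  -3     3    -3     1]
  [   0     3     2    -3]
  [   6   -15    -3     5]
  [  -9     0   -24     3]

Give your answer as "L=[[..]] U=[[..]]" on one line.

L=[[1,0,0,0],[0,1,0,0],[-2,-3,1,0],[3,-3,3,1]] U=[[-3,3,-3,1],[0,3,2,-3],[0,0,-3,-2],[0,0,0,-3]]

  row1 -= 0·row0 → [0,3,2,-3]
  row2 -= -2·row0 → [0,-9,-9,7]
  row3 -= 3·row0 → [0,-9,-15,0]
  row2 -= -3·row1 → [0,0,-3,-2]
  row3 -= -3·row1 → [0,0,-9,-9]
  row3 -= 3·row2 → [0,0,0,-3]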